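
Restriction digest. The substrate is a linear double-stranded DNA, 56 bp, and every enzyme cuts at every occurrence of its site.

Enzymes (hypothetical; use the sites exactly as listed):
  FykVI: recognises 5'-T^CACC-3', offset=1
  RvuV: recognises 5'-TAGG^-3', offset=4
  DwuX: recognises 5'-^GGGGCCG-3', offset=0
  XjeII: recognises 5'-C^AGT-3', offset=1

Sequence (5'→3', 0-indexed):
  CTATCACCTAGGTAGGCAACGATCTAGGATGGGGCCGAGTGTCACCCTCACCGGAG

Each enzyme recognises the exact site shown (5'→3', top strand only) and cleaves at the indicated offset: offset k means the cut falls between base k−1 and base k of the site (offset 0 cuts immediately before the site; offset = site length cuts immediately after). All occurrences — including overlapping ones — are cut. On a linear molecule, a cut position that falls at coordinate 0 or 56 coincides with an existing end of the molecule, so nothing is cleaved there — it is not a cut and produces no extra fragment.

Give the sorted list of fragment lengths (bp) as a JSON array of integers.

Scan for sites:
  FykVI TCACC/1: at [3, 41, 47] ⇒ [4, 42, 48]
  RvuV TAGG/4: at [8, 12, 24] ⇒ [12, 16, 28]
  DwuX GGGGCCG/0: at [30] ⇒ [30]
  XjeII (CAGT, off=1): no sites

All cut coordinates (distinct, sorted): [4, 12, 16, 28, 30, 42, 48]

Fragment lengths:
  [0,4): 4 bp
  [4,12): 8 bp
  [12,16): 4 bp
  [16,28): 12 bp
  [28,30): 2 bp
  [30,42): 12 bp
  [42,48): 6 bp
  [48,56): 8 bp

[2,4,4,6,8,8,12,12]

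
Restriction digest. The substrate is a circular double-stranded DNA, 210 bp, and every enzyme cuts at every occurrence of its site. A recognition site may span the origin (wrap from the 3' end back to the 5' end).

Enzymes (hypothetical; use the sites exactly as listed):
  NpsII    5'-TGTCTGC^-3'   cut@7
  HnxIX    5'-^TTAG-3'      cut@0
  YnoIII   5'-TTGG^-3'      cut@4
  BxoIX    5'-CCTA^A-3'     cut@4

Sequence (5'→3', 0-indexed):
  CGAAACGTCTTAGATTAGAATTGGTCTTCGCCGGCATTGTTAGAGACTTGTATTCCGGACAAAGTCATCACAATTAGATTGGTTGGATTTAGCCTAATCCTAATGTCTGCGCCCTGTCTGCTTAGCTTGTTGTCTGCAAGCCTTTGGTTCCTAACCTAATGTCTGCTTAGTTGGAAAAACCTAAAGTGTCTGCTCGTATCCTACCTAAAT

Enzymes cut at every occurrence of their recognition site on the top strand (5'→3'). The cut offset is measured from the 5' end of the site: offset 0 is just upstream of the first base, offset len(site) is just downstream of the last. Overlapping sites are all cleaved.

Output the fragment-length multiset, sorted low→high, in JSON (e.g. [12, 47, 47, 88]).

[2,4,5,5,6,6,8,8,8,8,9,9,10,10,10,11,12,14,15,16,34]

Site scan:
  NpsII TGTCTGC/7: at [103, 114, 130, 159, 186] ⇒ [110, 121, 137, 166, 193]
  HnxIX TTAG/0: at [9, 14, 39, 73, 88, 121, 166] ⇒ [9, 14, 39, 73, 88, 121, 166]
  YnoIII TTGG/4: at [20, 78, 82, 143, 170] ⇒ [24, 82, 86, 147, 174]
  BxoIX CCTAA/4: at [92, 98, 149, 154, 179, 203] ⇒ [96, 102, 153, 158, 183, 207]

Pooled cuts: [9, 14, 24, 39, 73, 82, 86, 88, 96, 102, 110, 121, 137, 147, 153, 158, 166, 174, 183, 193, 207]

Fragment lengths:
  9→14: 5 bp
  14→24: 10 bp
  24→39: 15 bp
  39→73: 34 bp
  73→82: 9 bp
  82→86: 4 bp
  86→88: 2 bp
  88→96: 8 bp
  96→102: 6 bp
  102→110: 8 bp
  110→121: 11 bp
  121→137: 16 bp
  137→147: 10 bp
  147→153: 6 bp
  153→158: 5 bp
  158→166: 8 bp
  166→174: 8 bp
  174→183: 9 bp
  183→193: 10 bp
  193→207: 14 bp
  207→9 (wrap): 210-207+9 = 12 bp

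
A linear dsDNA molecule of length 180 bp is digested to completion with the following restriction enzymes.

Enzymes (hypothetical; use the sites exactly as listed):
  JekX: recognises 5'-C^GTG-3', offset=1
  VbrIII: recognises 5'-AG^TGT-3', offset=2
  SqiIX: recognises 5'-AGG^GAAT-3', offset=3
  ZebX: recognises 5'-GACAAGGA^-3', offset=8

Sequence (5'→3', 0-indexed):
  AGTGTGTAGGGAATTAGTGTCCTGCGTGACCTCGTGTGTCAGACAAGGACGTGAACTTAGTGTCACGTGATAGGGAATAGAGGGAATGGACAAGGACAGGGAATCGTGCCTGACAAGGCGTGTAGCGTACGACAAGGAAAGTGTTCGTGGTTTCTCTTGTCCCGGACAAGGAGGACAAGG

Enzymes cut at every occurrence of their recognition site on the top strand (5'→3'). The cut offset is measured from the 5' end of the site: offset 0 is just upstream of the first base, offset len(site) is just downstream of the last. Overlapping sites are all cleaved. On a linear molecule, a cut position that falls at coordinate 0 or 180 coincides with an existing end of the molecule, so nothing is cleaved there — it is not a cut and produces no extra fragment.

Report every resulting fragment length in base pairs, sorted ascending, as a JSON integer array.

Site scan:
  JekX (CGTG, off=1): starts [24, 32, 49, 65, 104, 118, 145] → cuts [25, 33, 50, 66, 105, 119, 146]
  VbrIII (AGTGT, off=2): starts [0, 15, 58, 139] → cuts [2, 17, 60, 141]
  SqiIX (AGGGAAT, off=3): starts [7, 71, 80, 97] → cuts [10, 74, 83, 100]
  ZebX (GACAAGGA, off=8): starts [41, 88, 130, 164] → cuts [49, 96, 138, 172]

All cut coordinates (distinct, sorted): [2, 10, 17, 25, 33, 49, 50, 60, 66, 74, 83, 96, 100, 105, 119, 138, 141, 146, 172]

Fragments:
  [0,2): 2 bp
  [2,10): 8 bp
  [10,17): 7 bp
  [17,25): 8 bp
  [25,33): 8 bp
  [33,49): 16 bp
  [49,50): 1 bp
  [50,60): 10 bp
  [60,66): 6 bp
  [66,74): 8 bp
  [74,83): 9 bp
  [83,96): 13 bp
  [96,100): 4 bp
  [100,105): 5 bp
  [105,119): 14 bp
  [119,138): 19 bp
  [138,141): 3 bp
  [141,146): 5 bp
  [146,172): 26 bp
  [172,180): 8 bp

[1,2,3,4,5,5,6,7,8,8,8,8,8,9,10,13,14,16,19,26]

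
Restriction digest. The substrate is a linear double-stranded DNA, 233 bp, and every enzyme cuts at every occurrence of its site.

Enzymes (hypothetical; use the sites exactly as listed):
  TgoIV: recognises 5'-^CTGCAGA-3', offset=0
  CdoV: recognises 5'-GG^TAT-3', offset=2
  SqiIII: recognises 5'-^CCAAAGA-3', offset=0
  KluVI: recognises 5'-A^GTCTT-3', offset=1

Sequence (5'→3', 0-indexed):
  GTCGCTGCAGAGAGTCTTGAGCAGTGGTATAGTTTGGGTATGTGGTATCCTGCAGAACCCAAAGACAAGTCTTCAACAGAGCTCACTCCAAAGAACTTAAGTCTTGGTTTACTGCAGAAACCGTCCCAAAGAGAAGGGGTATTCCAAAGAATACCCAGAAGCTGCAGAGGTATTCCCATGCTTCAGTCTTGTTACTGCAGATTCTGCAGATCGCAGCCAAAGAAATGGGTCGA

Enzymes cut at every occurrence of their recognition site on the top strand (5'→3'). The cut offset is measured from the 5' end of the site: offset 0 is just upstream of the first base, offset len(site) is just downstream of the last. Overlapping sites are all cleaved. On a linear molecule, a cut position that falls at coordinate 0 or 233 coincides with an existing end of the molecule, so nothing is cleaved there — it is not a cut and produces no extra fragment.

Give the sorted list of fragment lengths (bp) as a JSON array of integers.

[4,4,4,7,9,9,9,9,9,10,11,11,13,13,14,14,14,15,17,18,19]

Site scan:
  TgoIV (CTGCAGA, off=0): starts [4, 49, 111, 161, 194, 203] → cuts [4, 49, 111, 161, 194, 203]
  CdoV (GGTAT, off=2): starts [25, 36, 43, 137, 168] → cuts [27, 38, 45, 139, 170]
  SqiIII (CCAAAGA, off=0): starts [58, 87, 125, 143, 216] → cuts [58, 87, 125, 143, 216]
  KluVI (AGTCTT, off=1): starts [12, 67, 99, 184] → cuts [13, 68, 100, 185]

All cut coordinates (distinct, sorted): [4, 13, 27, 38, 45, 49, 58, 68, 87, 100, 111, 125, 139, 143, 161, 170, 185, 194, 203, 216]

Fragment lengths:
  [0,4): 4 bp
  [4,13): 9 bp
  [13,27): 14 bp
  [27,38): 11 bp
  [38,45): 7 bp
  [45,49): 4 bp
  [49,58): 9 bp
  [58,68): 10 bp
  [68,87): 19 bp
  [87,100): 13 bp
  [100,111): 11 bp
  [111,125): 14 bp
  [125,139): 14 bp
  [139,143): 4 bp
  [143,161): 18 bp
  [161,170): 9 bp
  [170,185): 15 bp
  [185,194): 9 bp
  [194,203): 9 bp
  [203,216): 13 bp
  [216,233): 17 bp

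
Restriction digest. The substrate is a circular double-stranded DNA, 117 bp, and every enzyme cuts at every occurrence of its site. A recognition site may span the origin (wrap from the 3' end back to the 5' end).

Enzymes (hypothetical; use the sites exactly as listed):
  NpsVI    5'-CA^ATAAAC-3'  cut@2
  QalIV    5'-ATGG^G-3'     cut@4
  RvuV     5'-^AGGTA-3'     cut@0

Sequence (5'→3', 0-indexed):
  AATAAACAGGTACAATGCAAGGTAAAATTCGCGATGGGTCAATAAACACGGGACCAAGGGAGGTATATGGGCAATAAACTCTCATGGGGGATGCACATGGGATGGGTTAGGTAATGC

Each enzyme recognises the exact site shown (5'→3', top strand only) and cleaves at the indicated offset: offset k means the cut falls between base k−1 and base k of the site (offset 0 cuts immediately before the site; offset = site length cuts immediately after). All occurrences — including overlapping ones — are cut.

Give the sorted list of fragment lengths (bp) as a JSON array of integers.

Scan for sites:
  NpsVI CAATAAAC/2: at [39, 71, 116] ⇒ [1, 41, 73]
  QalIV ATGGG/4: at [33, 66, 83, 96, 101] ⇒ [37, 70, 87, 100, 105]
  RvuV AGGTA/0: at [7, 19, 60, 108] ⇒ [7, 19, 60, 108]

All cut coordinates (distinct, sorted): [1, 7, 19, 37, 41, 60, 70, 73, 87, 100, 105, 108]

Fragment lengths:
  1→7: 6 bp
  7→19: 12 bp
  19→37: 18 bp
  37→41: 4 bp
  41→60: 19 bp
  60→70: 10 bp
  70→73: 3 bp
  73→87: 14 bp
  87→100: 13 bp
  100→105: 5 bp
  105→108: 3 bp
  108→1 (wrap): 117-108+1 = 10 bp

[3,3,4,5,6,10,10,12,13,14,18,19]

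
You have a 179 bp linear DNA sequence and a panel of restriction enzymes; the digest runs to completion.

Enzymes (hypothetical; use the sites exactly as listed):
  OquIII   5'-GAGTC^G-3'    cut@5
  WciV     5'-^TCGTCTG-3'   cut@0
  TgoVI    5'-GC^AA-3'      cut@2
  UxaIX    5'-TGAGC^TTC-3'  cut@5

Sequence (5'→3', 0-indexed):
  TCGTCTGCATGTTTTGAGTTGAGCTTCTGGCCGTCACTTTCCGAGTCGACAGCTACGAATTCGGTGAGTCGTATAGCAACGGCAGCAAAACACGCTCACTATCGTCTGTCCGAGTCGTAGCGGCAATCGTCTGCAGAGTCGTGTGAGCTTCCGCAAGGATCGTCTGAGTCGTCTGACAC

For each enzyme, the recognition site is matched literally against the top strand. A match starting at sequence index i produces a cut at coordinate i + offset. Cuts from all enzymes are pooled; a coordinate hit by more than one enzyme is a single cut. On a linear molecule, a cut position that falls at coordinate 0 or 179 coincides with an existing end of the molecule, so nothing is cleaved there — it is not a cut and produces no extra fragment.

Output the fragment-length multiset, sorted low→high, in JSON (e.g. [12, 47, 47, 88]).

Site scan:
  OquIII GAGTCG/5: at [42, 65, 111, 135, 165] ⇒ [47, 70, 116, 140, 170]
  WciV TCGTCTG/0: at [0, 101, 126, 159, 168] ⇒ [101, 126, 159, 168] (position 0 is a terminus of the linear molecule — no cut)
  TgoVI GCAA/2: at [75, 84, 122, 152] ⇒ [77, 86, 124, 154]
  UxaIX TGAGCTTC/5: at [19, 143] ⇒ [24, 148]

Pooled cuts: [24, 47, 70, 77, 86, 101, 116, 124, 126, 140, 148, 154, 159, 168, 170]

Fragments:
  [0,24): 24 bp
  [24,47): 23 bp
  [47,70): 23 bp
  [70,77): 7 bp
  [77,86): 9 bp
  [86,101): 15 bp
  [101,116): 15 bp
  [116,124): 8 bp
  [124,126): 2 bp
  [126,140): 14 bp
  [140,148): 8 bp
  [148,154): 6 bp
  [154,159): 5 bp
  [159,168): 9 bp
  [168,170): 2 bp
  [170,179): 9 bp

[2,2,5,6,7,8,8,9,9,9,14,15,15,23,23,24]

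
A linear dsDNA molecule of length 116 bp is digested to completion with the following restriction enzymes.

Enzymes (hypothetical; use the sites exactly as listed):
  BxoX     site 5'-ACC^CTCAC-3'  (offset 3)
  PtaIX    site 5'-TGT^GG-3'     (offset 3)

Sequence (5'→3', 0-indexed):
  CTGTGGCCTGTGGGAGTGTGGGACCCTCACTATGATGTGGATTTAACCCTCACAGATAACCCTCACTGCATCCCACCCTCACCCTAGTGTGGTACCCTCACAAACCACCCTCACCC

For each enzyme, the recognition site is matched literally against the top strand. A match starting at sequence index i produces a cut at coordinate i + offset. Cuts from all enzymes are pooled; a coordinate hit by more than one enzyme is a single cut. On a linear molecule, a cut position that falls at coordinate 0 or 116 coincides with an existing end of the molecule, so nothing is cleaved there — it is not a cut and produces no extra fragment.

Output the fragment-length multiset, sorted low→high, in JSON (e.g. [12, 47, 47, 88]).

[4,6,6,7,7,8,10,13,13,13,13,16]

Scan for sites:
  BxoX (ACCCTCAC, off=3): starts [22, 45, 58, 74, 93, 106] → cuts [25, 48, 61, 77, 96, 109]
  PtaIX (TGTGG, off=3): starts [1, 8, 16, 35, 87] → cuts [4, 11, 19, 38, 90]

Pooled cuts: [4, 11, 19, 25, 38, 48, 61, 77, 90, 96, 109]

Fragments:
  [0,4): 4 bp
  [4,11): 7 bp
  [11,19): 8 bp
  [19,25): 6 bp
  [25,38): 13 bp
  [38,48): 10 bp
  [48,61): 13 bp
  [61,77): 16 bp
  [77,90): 13 bp
  [90,96): 6 bp
  [96,109): 13 bp
  [109,116): 7 bp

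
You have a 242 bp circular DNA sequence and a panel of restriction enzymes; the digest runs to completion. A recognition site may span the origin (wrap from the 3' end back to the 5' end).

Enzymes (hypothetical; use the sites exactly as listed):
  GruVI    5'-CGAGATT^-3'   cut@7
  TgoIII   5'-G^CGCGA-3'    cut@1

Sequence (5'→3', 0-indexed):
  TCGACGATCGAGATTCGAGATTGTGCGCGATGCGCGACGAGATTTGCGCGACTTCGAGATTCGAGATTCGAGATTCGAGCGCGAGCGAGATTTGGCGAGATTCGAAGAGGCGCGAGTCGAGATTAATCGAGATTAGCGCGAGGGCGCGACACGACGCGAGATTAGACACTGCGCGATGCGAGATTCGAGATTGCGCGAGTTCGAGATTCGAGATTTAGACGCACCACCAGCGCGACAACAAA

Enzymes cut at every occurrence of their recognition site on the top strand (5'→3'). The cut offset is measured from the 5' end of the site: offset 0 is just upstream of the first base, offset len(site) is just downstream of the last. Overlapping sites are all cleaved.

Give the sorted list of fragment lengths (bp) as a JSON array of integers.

[1,2,2,3,4,7,7,7,7,7,7,8,8,8,10,10,12,13,14,14,15,15,15,19,27]

Scan for sites:
  GruVI CGAGATT/7: at [8, 15, 37, 54, 61, 68, 85, 95, 117, 127, 156, 178, 185, 201, 208] ⇒ [15, 22, 44, 61, 68, 75, 92, 102, 124, 134, 163, 185, 192, 208, 215]
  TgoIII GCGCGA/1: at [24, 31, 45, 78, 109, 135, 143, 170, 192, 229] ⇒ [25, 32, 46, 79, 110, 136, 144, 171, 193, 230]

All cut coordinates (distinct, sorted): [15, 22, 25, 32, 44, 46, 61, 68, 75, 79, 92, 102, 110, 124, 134, 136, 144, 163, 171, 185, 192, 193, 208, 215, 230]

Fragments:
  15→22: 7 bp
  22→25: 3 bp
  25→32: 7 bp
  32→44: 12 bp
  44→46: 2 bp
  46→61: 15 bp
  61→68: 7 bp
  68→75: 7 bp
  75→79: 4 bp
  79→92: 13 bp
  92→102: 10 bp
  102→110: 8 bp
  110→124: 14 bp
  124→134: 10 bp
  134→136: 2 bp
  136→144: 8 bp
  144→163: 19 bp
  163→171: 8 bp
  171→185: 14 bp
  185→192: 7 bp
  192→193: 1 bp
  193→208: 15 bp
  208→215: 7 bp
  215→230: 15 bp
  230→15 (wrap): 242-230+15 = 27 bp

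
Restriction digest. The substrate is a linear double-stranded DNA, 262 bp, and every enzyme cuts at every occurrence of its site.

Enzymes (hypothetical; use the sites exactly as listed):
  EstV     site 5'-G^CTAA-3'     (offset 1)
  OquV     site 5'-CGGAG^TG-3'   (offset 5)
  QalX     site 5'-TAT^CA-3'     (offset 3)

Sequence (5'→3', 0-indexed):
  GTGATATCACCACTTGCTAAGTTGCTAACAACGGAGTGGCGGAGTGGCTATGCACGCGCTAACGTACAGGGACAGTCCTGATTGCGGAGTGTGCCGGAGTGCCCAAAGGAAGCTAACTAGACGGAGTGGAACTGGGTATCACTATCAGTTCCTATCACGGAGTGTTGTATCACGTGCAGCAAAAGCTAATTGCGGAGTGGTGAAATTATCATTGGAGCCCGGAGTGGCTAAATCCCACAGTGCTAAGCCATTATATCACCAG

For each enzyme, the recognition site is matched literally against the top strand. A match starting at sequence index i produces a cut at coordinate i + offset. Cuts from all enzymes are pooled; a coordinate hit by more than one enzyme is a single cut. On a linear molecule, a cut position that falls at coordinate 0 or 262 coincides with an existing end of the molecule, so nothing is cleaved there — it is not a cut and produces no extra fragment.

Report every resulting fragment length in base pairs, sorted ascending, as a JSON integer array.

Scan for sites:
  EstV (GCTAA, off=1): starts [15, 23, 57, 111, 184, 226, 241] → cuts [16, 24, 58, 112, 185, 227, 242]
  OquV (CGGAGTG, off=5): starts [31, 39, 84, 94, 121, 157, 192, 219] → cuts [36, 44, 89, 99, 126, 162, 197, 224]
  QalX (TATCA, off=3): starts [4, 136, 142, 152, 167, 206, 253] → cuts [7, 139, 145, 155, 170, 209, 256]

All cut coordinates (distinct, sorted): [7, 16, 24, 36, 44, 58, 89, 99, 112, 126, 139, 145, 155, 162, 170, 185, 197, 209, 224, 227, 242, 256]

Fragment lengths:
  [0,7): 7 bp
  [7,16): 9 bp
  [16,24): 8 bp
  [24,36): 12 bp
  [36,44): 8 bp
  [44,58): 14 bp
  [58,89): 31 bp
  [89,99): 10 bp
  [99,112): 13 bp
  [112,126): 14 bp
  [126,139): 13 bp
  [139,145): 6 bp
  [145,155): 10 bp
  [155,162): 7 bp
  [162,170): 8 bp
  [170,185): 15 bp
  [185,197): 12 bp
  [197,209): 12 bp
  [209,224): 15 bp
  [224,227): 3 bp
  [227,242): 15 bp
  [242,256): 14 bp
  [256,262): 6 bp

[3,6,6,7,7,8,8,8,9,10,10,12,12,12,13,13,14,14,14,15,15,15,31]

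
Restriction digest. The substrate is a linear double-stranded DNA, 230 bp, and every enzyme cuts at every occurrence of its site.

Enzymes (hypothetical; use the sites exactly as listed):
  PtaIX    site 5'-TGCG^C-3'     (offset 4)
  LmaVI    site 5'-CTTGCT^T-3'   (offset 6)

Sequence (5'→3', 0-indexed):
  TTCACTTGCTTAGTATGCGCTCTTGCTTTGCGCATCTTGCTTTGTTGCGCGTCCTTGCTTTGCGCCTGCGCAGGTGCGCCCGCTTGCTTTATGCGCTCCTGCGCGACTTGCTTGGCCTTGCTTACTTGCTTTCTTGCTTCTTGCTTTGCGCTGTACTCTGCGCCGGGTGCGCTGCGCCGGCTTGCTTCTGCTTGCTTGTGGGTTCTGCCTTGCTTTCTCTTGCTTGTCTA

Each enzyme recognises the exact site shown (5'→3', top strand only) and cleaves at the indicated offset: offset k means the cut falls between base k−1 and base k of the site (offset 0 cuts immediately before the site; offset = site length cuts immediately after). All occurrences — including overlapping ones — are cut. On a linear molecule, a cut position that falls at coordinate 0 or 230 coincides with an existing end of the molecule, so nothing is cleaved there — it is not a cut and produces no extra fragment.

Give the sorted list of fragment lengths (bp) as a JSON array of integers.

[5,5,5,5,6,6,7,7,8,8,8,8,8,8,9,9,9,9,10,10,10,10,10,10,10,12,18]

Scan for sites:
  PtaIX (TGCGC, off=4): starts [15, 28, 45, 60, 66, 74, 91, 99, 146, 158, 167, 172] → cuts [19, 32, 49, 64, 70, 78, 95, 103, 150, 162, 171, 176]
  LmaVI (CTTGCTT, off=6): starts [4, 21, 35, 53, 82, 106, 116, 124, 132, 139, 180, 190, 208, 218] → cuts [10, 27, 41, 59, 88, 112, 122, 130, 138, 145, 186, 196, 214, 224]

All cut coordinates (distinct, sorted): [10, 19, 27, 32, 41, 49, 59, 64, 70, 78, 88, 95, 103, 112, 122, 130, 138, 145, 150, 162, 171, 176, 186, 196, 214, 224]

Fragment lengths:
  [0,10): 10 bp
  [10,19): 9 bp
  [19,27): 8 bp
  [27,32): 5 bp
  [32,41): 9 bp
  [41,49): 8 bp
  [49,59): 10 bp
  [59,64): 5 bp
  [64,70): 6 bp
  [70,78): 8 bp
  [78,88): 10 bp
  [88,95): 7 bp
  [95,103): 8 bp
  [103,112): 9 bp
  [112,122): 10 bp
  [122,130): 8 bp
  [130,138): 8 bp
  [138,145): 7 bp
  [145,150): 5 bp
  [150,162): 12 bp
  [162,171): 9 bp
  [171,176): 5 bp
  [176,186): 10 bp
  [186,196): 10 bp
  [196,214): 18 bp
  [214,224): 10 bp
  [224,230): 6 bp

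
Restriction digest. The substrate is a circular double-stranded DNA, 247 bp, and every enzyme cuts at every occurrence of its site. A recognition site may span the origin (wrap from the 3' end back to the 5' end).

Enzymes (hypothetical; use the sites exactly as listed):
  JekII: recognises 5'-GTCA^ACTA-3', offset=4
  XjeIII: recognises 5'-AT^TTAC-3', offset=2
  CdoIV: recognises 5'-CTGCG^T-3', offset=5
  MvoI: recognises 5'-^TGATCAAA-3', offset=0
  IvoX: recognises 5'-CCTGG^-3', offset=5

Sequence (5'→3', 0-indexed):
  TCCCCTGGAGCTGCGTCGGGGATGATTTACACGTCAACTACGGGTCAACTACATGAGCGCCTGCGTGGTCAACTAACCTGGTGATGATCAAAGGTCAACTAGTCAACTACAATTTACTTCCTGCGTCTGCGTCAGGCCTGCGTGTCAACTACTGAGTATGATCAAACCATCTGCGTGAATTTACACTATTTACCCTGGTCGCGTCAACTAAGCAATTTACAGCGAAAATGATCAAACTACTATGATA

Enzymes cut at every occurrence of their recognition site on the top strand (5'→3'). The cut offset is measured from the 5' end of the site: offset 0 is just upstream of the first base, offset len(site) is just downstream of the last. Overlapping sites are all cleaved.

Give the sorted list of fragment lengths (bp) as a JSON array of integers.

Per-enzyme occurrences:
  JekII GTCAACTA/4: at [32, 43, 67, 93, 101, 143, 202] ⇒ [36, 47, 71, 97, 105, 147, 206]
  XjeIII ATTTAC/2: at [24, 111, 178, 187, 214] ⇒ [26, 113, 180, 189, 216]
  CdoIV CTGCGT/5: at [10, 60, 120, 126, 137, 170] ⇒ [15, 65, 125, 131, 142, 175]
  MvoI TGATCAAA/0: at [84, 158, 228] ⇒ [84, 158, 228]
  IvoX CCTGG/5: at [3, 76, 193] ⇒ [8, 81, 198]

Pooled cuts: [8, 15, 26, 36, 47, 65, 71, 81, 84, 97, 105, 113, 125, 131, 142, 147, 158, 175, 180, 189, 198, 206, 216, 228]

Fragments:
  8→15: 7 bp
  15→26: 11 bp
  26→36: 10 bp
  36→47: 11 bp
  47→65: 18 bp
  65→71: 6 bp
  71→81: 10 bp
  81→84: 3 bp
  84→97: 13 bp
  97→105: 8 bp
  105→113: 8 bp
  113→125: 12 bp
  125→131: 6 bp
  131→142: 11 bp
  142→147: 5 bp
  147→158: 11 bp
  158→175: 17 bp
  175→180: 5 bp
  180→189: 9 bp
  189→198: 9 bp
  198→206: 8 bp
  206→216: 10 bp
  216→228: 12 bp
  228→8 (wrap): 247-228+8 = 27 bp

[3,5,5,6,6,7,8,8,8,9,9,10,10,10,11,11,11,11,12,12,13,17,18,27]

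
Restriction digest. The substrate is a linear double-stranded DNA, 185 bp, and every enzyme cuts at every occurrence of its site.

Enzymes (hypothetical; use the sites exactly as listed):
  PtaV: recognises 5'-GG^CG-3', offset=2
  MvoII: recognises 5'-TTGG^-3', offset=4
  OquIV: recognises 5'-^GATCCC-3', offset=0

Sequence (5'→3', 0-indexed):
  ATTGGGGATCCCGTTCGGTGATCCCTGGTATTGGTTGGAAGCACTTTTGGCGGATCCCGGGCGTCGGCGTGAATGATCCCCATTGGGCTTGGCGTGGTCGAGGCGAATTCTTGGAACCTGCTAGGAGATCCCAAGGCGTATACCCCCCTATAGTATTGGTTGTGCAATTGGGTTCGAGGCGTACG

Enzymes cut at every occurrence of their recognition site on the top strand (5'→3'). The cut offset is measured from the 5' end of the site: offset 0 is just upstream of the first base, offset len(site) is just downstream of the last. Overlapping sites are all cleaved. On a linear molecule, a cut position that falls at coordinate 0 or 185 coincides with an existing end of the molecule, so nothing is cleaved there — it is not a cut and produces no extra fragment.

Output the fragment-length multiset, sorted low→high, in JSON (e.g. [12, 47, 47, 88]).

[1,2,4,5,6,6,6,7,8,9,10,11,11,12,12,12,12,13,15,23]

Scan for sites:
  PtaV (GGCG, off=2): starts [48, 59, 65, 90, 101, 134, 177] → cuts [50, 61, 67, 92, 103, 136, 179]
  MvoII (TTGG, off=4): starts [1, 30, 34, 46, 82, 88, 110, 155, 167] → cuts [5, 34, 38, 50, 86, 92, 114, 159, 171]
  OquIV (GATCCC, off=0): starts [6, 19, 52, 74, 126] → cuts [6, 19, 52, 74, 126]

All cut coordinates (distinct, sorted): [5, 6, 19, 34, 38, 50, 52, 61, 67, 74, 86, 92, 103, 114, 126, 136, 159, 171, 179]

Fragment lengths:
  [0,5): 5 bp
  [5,6): 1 bp
  [6,19): 13 bp
  [19,34): 15 bp
  [34,38): 4 bp
  [38,50): 12 bp
  [50,52): 2 bp
  [52,61): 9 bp
  [61,67): 6 bp
  [67,74): 7 bp
  [74,86): 12 bp
  [86,92): 6 bp
  [92,103): 11 bp
  [103,114): 11 bp
  [114,126): 12 bp
  [126,136): 10 bp
  [136,159): 23 bp
  [159,171): 12 bp
  [171,179): 8 bp
  [179,185): 6 bp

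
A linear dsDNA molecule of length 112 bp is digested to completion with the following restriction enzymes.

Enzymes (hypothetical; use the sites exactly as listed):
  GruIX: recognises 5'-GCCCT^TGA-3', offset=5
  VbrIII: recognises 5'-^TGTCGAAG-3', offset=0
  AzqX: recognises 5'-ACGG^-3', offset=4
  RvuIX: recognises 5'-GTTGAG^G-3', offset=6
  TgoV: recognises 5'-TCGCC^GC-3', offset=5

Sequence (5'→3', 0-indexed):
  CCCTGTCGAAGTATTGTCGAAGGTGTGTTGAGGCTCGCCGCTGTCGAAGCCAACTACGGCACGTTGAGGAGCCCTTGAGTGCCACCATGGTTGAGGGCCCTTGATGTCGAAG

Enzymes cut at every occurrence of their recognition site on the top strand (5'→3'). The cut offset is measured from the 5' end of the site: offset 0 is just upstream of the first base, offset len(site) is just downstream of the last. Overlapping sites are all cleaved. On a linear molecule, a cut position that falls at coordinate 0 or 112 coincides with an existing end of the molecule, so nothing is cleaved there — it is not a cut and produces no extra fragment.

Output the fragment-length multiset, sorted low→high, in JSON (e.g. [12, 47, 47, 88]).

[2,3,3,6,7,7,8,9,11,18,18,20]

Scan for sites:
  GruIX (GCCCTTGA, off=5): starts [70, 96] → cuts [75, 101]
  VbrIII (TGTCGAAG, off=0): starts [3, 14, 41, 104] → cuts [3, 14, 41, 104]
  AzqX (ACGG, off=4): starts [55] → cuts [59]
  RvuIX (GTTGAGG, off=6): starts [26, 62, 89] → cuts [32, 68, 95]
  TgoV (TCGCCGC, off=5): starts [34] → cuts [39]

Pooled cuts: [3, 14, 32, 39, 41, 59, 68, 75, 95, 101, 104]

Fragment lengths:
  [0,3): 3 bp
  [3,14): 11 bp
  [14,32): 18 bp
  [32,39): 7 bp
  [39,41): 2 bp
  [41,59): 18 bp
  [59,68): 9 bp
  [68,75): 7 bp
  [75,95): 20 bp
  [95,101): 6 bp
  [101,104): 3 bp
  [104,112): 8 bp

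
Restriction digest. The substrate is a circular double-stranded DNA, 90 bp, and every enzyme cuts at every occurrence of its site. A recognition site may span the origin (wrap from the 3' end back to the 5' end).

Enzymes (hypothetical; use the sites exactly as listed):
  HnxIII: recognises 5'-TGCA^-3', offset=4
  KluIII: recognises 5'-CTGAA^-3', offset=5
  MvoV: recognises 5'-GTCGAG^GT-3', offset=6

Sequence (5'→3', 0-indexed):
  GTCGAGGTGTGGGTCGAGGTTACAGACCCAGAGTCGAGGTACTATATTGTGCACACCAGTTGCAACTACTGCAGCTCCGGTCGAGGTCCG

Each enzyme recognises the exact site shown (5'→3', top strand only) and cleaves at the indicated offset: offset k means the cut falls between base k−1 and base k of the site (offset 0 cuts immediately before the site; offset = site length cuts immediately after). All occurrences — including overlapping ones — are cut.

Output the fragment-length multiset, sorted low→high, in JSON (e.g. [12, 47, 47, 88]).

[9,11,11,12,12,15,20]

Site scan:
  HnxIII TGCA/4: at [49, 60, 69] ⇒ [53, 64, 73]
  KluIII (CTGAA, off=5): no sites
  MvoV GTCGAGGT/6: at [0, 12, 32, 79] ⇒ [6, 18, 38, 85]

All cut coordinates (distinct, sorted): [6, 18, 38, 53, 64, 73, 85]

Fragments:
  6→18: 12 bp
  18→38: 20 bp
  38→53: 15 bp
  53→64: 11 bp
  64→73: 9 bp
  73→85: 12 bp
  85→6 (wrap): 90-85+6 = 11 bp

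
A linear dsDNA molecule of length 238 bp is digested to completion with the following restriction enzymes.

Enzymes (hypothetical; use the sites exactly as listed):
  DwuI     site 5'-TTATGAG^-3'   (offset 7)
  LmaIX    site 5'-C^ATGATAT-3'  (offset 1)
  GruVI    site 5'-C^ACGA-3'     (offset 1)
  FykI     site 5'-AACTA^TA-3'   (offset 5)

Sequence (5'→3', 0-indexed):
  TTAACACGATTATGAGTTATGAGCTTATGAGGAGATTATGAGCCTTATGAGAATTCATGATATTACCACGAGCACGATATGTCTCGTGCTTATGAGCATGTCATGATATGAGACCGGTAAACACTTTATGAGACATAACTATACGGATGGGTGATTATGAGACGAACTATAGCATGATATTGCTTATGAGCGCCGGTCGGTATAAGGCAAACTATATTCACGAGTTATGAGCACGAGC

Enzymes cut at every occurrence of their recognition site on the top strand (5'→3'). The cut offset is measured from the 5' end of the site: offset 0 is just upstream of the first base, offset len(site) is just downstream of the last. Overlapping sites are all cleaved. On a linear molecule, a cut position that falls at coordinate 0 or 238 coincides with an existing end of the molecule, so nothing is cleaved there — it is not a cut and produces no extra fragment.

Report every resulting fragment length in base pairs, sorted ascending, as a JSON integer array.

Per-enzyme occurrences:
  DwuI TTATGAG/7: at [9, 16, 24, 35, 44, 89, 125, 154, 183, 224] ⇒ [16, 23, 31, 42, 51, 96, 132, 161, 190, 231]
  LmaIX CATGATAT/1: at [55, 101, 172] ⇒ [56, 102, 173]
  GruVI CACGA/1: at [4, 66, 72, 218, 231] ⇒ [5, 67, 73, 219, 232]
  FykI AACTATA/5: at [136, 164, 209] ⇒ [141, 169, 214]

Pooled cuts: [5, 16, 23, 31, 42, 51, 56, 67, 73, 96, 102, 132, 141, 161, 169, 173, 190, 214, 219, 231, 232]

Fragment lengths:
  [0,5): 5 bp
  [5,16): 11 bp
  [16,23): 7 bp
  [23,31): 8 bp
  [31,42): 11 bp
  [42,51): 9 bp
  [51,56): 5 bp
  [56,67): 11 bp
  [67,73): 6 bp
  [73,96): 23 bp
  [96,102): 6 bp
  [102,132): 30 bp
  [132,141): 9 bp
  [141,161): 20 bp
  [161,169): 8 bp
  [169,173): 4 bp
  [173,190): 17 bp
  [190,214): 24 bp
  [214,219): 5 bp
  [219,231): 12 bp
  [231,232): 1 bp
  [232,238): 6 bp

[1,4,5,5,5,6,6,6,7,8,8,9,9,11,11,11,12,17,20,23,24,30]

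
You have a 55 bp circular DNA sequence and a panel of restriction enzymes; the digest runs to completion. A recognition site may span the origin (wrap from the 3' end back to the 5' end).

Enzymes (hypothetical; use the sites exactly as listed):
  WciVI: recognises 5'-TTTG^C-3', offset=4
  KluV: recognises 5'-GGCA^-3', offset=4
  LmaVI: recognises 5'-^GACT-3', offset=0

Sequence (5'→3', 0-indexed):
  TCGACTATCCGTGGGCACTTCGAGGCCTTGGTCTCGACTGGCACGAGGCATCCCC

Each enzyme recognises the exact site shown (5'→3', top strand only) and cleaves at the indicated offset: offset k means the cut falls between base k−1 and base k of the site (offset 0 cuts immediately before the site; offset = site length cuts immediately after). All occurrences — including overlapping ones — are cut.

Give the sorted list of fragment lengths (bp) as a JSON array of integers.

[7,7,8,15,18]

Per-enzyme occurrences:
  WciVI (TTTGC, off=4): no sites
  KluV (GGCA, off=4): starts [13, 39, 46] → cuts [17, 43, 50]
  LmaVI (GACT, off=0): starts [2, 35] → cuts [2, 35]

Pooled cuts: [2, 17, 35, 43, 50]

Fragment lengths:
  2→17: 15 bp
  17→35: 18 bp
  35→43: 8 bp
  43→50: 7 bp
  50→2 (wrap): 55-50+2 = 7 bp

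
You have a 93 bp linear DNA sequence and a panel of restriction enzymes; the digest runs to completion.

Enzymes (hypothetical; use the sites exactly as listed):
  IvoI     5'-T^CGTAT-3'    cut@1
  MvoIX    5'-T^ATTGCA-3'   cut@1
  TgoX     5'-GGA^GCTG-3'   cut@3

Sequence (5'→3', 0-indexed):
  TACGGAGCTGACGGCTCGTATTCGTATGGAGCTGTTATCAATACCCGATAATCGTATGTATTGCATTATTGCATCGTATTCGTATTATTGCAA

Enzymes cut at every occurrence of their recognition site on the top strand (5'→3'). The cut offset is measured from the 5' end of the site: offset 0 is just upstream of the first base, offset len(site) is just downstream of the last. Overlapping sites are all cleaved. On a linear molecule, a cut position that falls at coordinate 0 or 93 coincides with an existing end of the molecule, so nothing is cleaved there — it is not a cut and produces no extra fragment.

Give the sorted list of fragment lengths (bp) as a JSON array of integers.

Site scan:
  IvoI (TCGTAT, off=1): starts [15, 21, 51, 73, 79] → cuts [16, 22, 52, 74, 80]
  MvoIX (TATTGCA, off=1): starts [58, 66, 85] → cuts [59, 67, 86]
  TgoX (GGAGCTG, off=3): starts [3, 27] → cuts [6, 30]

Pooled cuts: [6, 16, 22, 30, 52, 59, 67, 74, 80, 86]

Fragments:
  [0,6): 6 bp
  [6,16): 10 bp
  [16,22): 6 bp
  [22,30): 8 bp
  [30,52): 22 bp
  [52,59): 7 bp
  [59,67): 8 bp
  [67,74): 7 bp
  [74,80): 6 bp
  [80,86): 6 bp
  [86,93): 7 bp

[6,6,6,6,7,7,7,8,8,10,22]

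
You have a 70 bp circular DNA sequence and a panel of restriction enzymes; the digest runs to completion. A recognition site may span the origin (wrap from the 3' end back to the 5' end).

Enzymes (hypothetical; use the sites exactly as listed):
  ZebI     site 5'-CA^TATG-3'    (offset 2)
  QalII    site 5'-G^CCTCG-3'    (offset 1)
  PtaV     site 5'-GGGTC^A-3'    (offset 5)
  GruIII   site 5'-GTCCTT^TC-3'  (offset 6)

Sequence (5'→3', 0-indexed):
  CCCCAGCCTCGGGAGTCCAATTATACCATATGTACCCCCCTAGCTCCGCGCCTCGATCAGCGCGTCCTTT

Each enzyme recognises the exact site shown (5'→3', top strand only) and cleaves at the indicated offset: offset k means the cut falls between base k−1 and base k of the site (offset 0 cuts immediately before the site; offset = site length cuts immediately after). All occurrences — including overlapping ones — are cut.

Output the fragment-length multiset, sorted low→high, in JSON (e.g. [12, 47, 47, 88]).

[7,19,22,22]

Site scan:
  ZebI CATATG/2: at [26] ⇒ [28]
  QalII GCCTCG/1: at [5, 49] ⇒ [6, 50]
  PtaV (GGGTCA, off=5): no sites
  GruIII GTCCTTTC/6: at [63] ⇒ [69]

Pooled cuts: [6, 28, 50, 69]

Fragment lengths:
  6→28: 22 bp
  28→50: 22 bp
  50→69: 19 bp
  69→6 (wrap): 70-69+6 = 7 bp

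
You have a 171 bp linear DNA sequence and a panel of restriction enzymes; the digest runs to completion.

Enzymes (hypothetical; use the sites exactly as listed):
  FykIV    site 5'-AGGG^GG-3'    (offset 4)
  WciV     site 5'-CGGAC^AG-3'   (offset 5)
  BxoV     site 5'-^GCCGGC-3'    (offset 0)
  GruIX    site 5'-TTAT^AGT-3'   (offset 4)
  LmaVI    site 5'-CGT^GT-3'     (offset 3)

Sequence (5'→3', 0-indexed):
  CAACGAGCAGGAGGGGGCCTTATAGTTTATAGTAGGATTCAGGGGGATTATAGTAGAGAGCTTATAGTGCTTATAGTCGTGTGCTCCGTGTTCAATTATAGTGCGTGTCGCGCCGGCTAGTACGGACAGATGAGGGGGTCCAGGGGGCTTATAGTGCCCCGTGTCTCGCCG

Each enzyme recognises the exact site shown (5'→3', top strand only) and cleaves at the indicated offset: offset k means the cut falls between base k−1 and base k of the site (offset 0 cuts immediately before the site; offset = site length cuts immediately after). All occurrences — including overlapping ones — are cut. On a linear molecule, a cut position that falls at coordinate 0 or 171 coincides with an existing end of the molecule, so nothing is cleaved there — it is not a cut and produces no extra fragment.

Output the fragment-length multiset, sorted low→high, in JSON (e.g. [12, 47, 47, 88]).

[5,6,7,7,7,7,8,9,9,9,9,9,10,10,14,14,15,16]

Site scan:
  FykIV AGGGGG/4: at [11, 40, 132, 141] ⇒ [15, 44, 136, 145]
  WciV CGGACAG/5: at [122] ⇒ [127]
  BxoV GCCGGC/0: at [111] ⇒ [111]
  GruIX TTATAGT/4: at [19, 26, 47, 61, 70, 95, 148] ⇒ [23, 30, 51, 65, 74, 99, 152]
  LmaVI CGTGT/3: at [77, 86, 103, 159] ⇒ [80, 89, 106, 162]

Pooled cuts: [15, 23, 30, 44, 51, 65, 74, 80, 89, 99, 106, 111, 127, 136, 145, 152, 162]

Fragment lengths:
  [0,15): 15 bp
  [15,23): 8 bp
  [23,30): 7 bp
  [30,44): 14 bp
  [44,51): 7 bp
  [51,65): 14 bp
  [65,74): 9 bp
  [74,80): 6 bp
  [80,89): 9 bp
  [89,99): 10 bp
  [99,106): 7 bp
  [106,111): 5 bp
  [111,127): 16 bp
  [127,136): 9 bp
  [136,145): 9 bp
  [145,152): 7 bp
  [152,162): 10 bp
  [162,171): 9 bp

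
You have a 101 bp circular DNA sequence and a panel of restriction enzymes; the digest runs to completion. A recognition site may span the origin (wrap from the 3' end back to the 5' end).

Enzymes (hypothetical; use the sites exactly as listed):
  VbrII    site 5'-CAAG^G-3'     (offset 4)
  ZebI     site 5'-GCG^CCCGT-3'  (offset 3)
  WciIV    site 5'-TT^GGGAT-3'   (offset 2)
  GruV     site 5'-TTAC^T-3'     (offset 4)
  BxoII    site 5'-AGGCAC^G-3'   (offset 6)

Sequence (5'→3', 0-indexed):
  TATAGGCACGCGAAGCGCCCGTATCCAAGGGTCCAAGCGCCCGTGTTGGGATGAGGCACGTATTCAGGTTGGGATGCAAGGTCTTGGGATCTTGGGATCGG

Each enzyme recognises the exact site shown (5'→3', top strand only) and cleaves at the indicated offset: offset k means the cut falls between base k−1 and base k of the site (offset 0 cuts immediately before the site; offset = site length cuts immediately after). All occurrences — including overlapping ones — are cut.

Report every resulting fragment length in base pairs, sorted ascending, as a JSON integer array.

Site scan:
  VbrII CAAGG/4: at [25, 76] ⇒ [29, 80]
  ZebI GCGCCCGT/3: at [14, 36] ⇒ [17, 39]
  WciIV TTGGGAT/2: at [45, 68, 83, 91] ⇒ [47, 70, 85, 93]
  GruV (TTACT, off=4): no sites
  BxoII AGGCACG/6: at [3, 53] ⇒ [9, 59]

Pooled cuts: [9, 17, 29, 39, 47, 59, 70, 80, 85, 93]

Fragment lengths:
  9→17: 8 bp
  17→29: 12 bp
  29→39: 10 bp
  39→47: 8 bp
  47→59: 12 bp
  59→70: 11 bp
  70→80: 10 bp
  80→85: 5 bp
  85→93: 8 bp
  93→9 (wrap): 101-93+9 = 17 bp

[5,8,8,8,10,10,11,12,12,17]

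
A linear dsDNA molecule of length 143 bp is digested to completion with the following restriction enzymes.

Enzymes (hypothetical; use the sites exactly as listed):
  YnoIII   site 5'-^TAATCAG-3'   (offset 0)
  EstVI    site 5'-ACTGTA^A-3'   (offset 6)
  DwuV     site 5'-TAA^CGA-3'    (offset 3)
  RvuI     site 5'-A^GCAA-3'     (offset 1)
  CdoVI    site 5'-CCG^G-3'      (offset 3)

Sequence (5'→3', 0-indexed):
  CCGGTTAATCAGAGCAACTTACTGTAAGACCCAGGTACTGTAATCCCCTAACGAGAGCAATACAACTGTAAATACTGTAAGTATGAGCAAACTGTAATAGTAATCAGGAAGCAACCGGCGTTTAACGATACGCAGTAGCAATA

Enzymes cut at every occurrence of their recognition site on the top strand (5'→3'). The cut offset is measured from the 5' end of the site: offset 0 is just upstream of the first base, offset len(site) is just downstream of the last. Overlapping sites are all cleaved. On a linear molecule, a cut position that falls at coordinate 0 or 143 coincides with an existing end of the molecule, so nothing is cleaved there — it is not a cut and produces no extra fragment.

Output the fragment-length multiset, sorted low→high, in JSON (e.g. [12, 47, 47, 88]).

Per-enzyme occurrences:
  YnoIII TAATCAG/0: at [5, 100] ⇒ [5, 100]
  EstVI ACTGTAA/6: at [20, 36, 64, 73, 90] ⇒ [26, 42, 70, 79, 96]
  DwuV TAACGA/3: at [48, 122] ⇒ [51, 125]
  RvuI AGCAA/1: at [12, 55, 85, 109, 136] ⇒ [13, 56, 86, 110, 137]
  CdoVI CCGG/3: at [0, 114] ⇒ [3, 117]

Pooled cuts: [3, 5, 13, 26, 42, 51, 56, 70, 79, 86, 96, 100, 110, 117, 125, 137]

Fragment lengths:
  [0,3): 3 bp
  [3,5): 2 bp
  [5,13): 8 bp
  [13,26): 13 bp
  [26,42): 16 bp
  [42,51): 9 bp
  [51,56): 5 bp
  [56,70): 14 bp
  [70,79): 9 bp
  [79,86): 7 bp
  [86,96): 10 bp
  [96,100): 4 bp
  [100,110): 10 bp
  [110,117): 7 bp
  [117,125): 8 bp
  [125,137): 12 bp
  [137,143): 6 bp

[2,3,4,5,6,7,7,8,8,9,9,10,10,12,13,14,16]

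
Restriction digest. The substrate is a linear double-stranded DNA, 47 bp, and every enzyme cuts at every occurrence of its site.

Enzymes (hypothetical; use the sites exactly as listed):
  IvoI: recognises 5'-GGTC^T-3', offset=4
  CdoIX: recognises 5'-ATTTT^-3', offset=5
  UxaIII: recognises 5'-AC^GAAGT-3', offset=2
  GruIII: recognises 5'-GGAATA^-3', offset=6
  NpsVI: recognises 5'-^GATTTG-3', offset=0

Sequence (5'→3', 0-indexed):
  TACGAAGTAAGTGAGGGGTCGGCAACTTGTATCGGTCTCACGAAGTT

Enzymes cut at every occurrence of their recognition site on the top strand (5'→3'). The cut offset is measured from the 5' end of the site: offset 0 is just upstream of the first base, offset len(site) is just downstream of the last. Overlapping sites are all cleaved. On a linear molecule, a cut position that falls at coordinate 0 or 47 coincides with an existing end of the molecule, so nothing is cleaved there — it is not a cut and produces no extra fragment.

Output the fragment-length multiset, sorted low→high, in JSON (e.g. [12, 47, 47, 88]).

Per-enzyme occurrences:
  IvoI (GGTCT, off=4): starts [33] → cuts [37]
  CdoIX (ATTTT, off=5): no sites
  UxaIII (ACGAAGT, off=2): starts [1, 39] → cuts [3, 41]
  GruIII (GGAATA, off=6): no sites
  NpsVI (GATTTG, off=0): no sites

All cut coordinates (distinct, sorted): [3, 37, 41]

Fragment lengths:
  [0,3): 3 bp
  [3,37): 34 bp
  [37,41): 4 bp
  [41,47): 6 bp

[3,4,6,34]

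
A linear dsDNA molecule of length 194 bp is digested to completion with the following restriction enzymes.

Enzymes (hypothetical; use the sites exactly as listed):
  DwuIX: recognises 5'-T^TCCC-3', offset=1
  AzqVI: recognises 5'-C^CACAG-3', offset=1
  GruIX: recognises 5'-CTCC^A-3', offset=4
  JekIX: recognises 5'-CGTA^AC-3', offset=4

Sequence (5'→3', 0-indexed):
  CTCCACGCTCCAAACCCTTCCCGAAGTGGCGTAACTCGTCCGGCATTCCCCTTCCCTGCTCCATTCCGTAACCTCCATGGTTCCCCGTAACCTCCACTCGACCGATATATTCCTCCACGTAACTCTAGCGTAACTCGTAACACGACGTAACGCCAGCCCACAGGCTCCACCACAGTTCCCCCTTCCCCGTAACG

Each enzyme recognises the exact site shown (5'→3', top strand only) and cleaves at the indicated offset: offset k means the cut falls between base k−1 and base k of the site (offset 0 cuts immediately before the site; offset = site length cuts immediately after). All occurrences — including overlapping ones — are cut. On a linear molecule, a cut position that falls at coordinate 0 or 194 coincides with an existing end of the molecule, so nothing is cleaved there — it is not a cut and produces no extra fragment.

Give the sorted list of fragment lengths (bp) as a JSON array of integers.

Per-enzyme occurrences:
  DwuIX (TTCCC, off=1): starts [17, 45, 51, 80, 175, 182] → cuts [18, 46, 52, 81, 176, 183]
  AzqVI (CCACAG, off=1): starts [157, 169] → cuts [158, 170]
  GruIX (CTCCA, off=4): starts [0, 7, 58, 72, 91, 112, 164] → cuts [4, 11, 62, 76, 95, 116, 168]
  JekIX (CGTAAC, off=4): starts [29, 66, 85, 117, 128, 135, 145, 187] → cuts [33, 70, 89, 121, 132, 139, 149, 191]

Pooled cuts: [4, 11, 18, 33, 46, 52, 62, 70, 76, 81, 89, 95, 116, 121, 132, 139, 149, 158, 168, 170, 176, 183, 191]

Fragment lengths:
  [0,4): 4 bp
  [4,11): 7 bp
  [11,18): 7 bp
  [18,33): 15 bp
  [33,46): 13 bp
  [46,52): 6 bp
  [52,62): 10 bp
  [62,70): 8 bp
  [70,76): 6 bp
  [76,81): 5 bp
  [81,89): 8 bp
  [89,95): 6 bp
  [95,116): 21 bp
  [116,121): 5 bp
  [121,132): 11 bp
  [132,139): 7 bp
  [139,149): 10 bp
  [149,158): 9 bp
  [158,168): 10 bp
  [168,170): 2 bp
  [170,176): 6 bp
  [176,183): 7 bp
  [183,191): 8 bp
  [191,194): 3 bp

[2,3,4,5,5,6,6,6,6,7,7,7,7,8,8,8,9,10,10,10,11,13,15,21]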